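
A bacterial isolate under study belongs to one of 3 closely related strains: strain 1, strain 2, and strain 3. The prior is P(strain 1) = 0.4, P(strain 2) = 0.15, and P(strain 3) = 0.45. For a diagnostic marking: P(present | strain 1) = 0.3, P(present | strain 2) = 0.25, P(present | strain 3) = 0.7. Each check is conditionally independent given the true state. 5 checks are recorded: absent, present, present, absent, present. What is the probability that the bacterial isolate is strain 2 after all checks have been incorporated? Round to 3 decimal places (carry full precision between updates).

0.064

Each posterior becomes the prior for the next update.
After 'absent': normaliser = 0.7·0.4000 + 0.75·0.1500 + 0.3·0.4500; P(strain 1) ≈ 0.5308, P(strain 2) ≈ 0.2133, P(strain 3) ≈ 0.2559
After 'present': normaliser = 0.3·0.5308 + 0.25·0.2133 + 0.7·0.2559; P(strain 1) ≈ 0.4065, P(strain 2) ≈ 0.1361, P(strain 3) ≈ 0.4574
After 'present': normaliser = 0.3·0.4065 + 0.25·0.1361 + 0.7·0.4574; P(strain 1) ≈ 0.2561, P(strain 2) ≈ 0.0715, P(strain 3) ≈ 0.6724
After 'absent': normaliser = 0.7·0.2561 + 0.75·0.0715 + 0.3·0.6724; P(strain 1) ≈ 0.4126, P(strain 2) ≈ 0.1233, P(strain 3) ≈ 0.4641
After 'present': normaliser = 0.3·0.4126 + 0.25·0.1233 + 0.7·0.4641; P(strain 1) ≈ 0.2581, P(strain 2) ≈ 0.0643, P(strain 3) ≈ 0.6776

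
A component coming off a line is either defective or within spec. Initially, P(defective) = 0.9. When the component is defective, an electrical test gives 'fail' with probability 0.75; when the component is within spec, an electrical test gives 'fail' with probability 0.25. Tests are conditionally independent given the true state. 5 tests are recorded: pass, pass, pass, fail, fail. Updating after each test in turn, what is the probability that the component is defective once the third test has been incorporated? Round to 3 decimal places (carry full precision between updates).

0.250

After 'pass': P(defective) = 0.25·0.9000 / (0.25·0.9000 + 0.75·0.1000) ≈ 0.7500
After 'pass': P(defective) = 0.25·0.7500 / (0.25·0.7500 + 0.75·0.2500) ≈ 0.5000
After 'pass': P(defective) = 0.25·0.5000 / (0.25·0.5000 + 0.75·0.5000) ≈ 0.2500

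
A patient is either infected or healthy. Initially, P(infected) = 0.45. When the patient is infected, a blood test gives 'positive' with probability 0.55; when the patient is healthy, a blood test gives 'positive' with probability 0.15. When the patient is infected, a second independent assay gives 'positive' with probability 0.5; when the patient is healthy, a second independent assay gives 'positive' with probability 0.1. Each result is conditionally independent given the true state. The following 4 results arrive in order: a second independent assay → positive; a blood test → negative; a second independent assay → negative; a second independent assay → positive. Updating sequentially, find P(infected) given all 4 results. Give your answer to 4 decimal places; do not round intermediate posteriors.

0.8575

After a second independent assay='positive': P(infected) = 0.5·0.4500 / (0.5·0.4500 + 0.1·0.5500) ≈ 0.8036
After a blood test='negative': P(infected) = 0.45·0.8036 / (0.45·0.8036 + 0.85·0.1964) ≈ 0.6841
After a second independent assay='negative': P(infected) = 0.5·0.6841 / (0.5·0.6841 + 0.9·0.3159) ≈ 0.5461
After a second independent assay='positive': P(infected) = 0.5·0.5461 / (0.5·0.5461 + 0.1·0.4539) ≈ 0.8575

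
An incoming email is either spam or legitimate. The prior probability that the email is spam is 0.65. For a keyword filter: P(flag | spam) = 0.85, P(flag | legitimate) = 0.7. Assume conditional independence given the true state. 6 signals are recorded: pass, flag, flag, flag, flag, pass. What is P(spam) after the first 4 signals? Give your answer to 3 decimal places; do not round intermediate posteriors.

Apply Bayes' rule sequentially, carrying P(spam) forward.
After 'pass': P(spam) = 0.15·0.6500 / (0.15·0.6500 + 0.3·0.3500) ≈ 0.4815
After 'flag': P(spam) = 0.85·0.4815 / (0.85·0.4815 + 0.7·0.5185) ≈ 0.5300
After 'flag': P(spam) = 0.85·0.5300 / (0.85·0.5300 + 0.7·0.4700) ≈ 0.5779
After 'flag': P(spam) = 0.85·0.5779 / (0.85·0.5779 + 0.7·0.4221) ≈ 0.6244

0.624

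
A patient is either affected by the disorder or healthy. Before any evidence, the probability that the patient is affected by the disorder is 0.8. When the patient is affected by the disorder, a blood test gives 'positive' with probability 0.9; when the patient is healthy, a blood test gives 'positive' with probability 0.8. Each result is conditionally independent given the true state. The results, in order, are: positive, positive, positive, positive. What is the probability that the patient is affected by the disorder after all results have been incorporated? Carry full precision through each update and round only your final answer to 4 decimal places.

Apply Bayes' rule sequentially, carrying P(affected) forward.
After 'positive': P(affected) = 0.9·0.8000 / (0.9·0.8000 + 0.8·0.2000) ≈ 0.8182
After 'positive': P(affected) = 0.9·0.8182 / (0.9·0.8182 + 0.8·0.1818) ≈ 0.8351
After 'positive': P(affected) = 0.9·0.8351 / (0.9·0.8351 + 0.8·0.1649) ≈ 0.8506
After 'positive': P(affected) = 0.9·0.8506 / (0.9·0.8506 + 0.8·0.1494) ≈ 0.8650

0.8650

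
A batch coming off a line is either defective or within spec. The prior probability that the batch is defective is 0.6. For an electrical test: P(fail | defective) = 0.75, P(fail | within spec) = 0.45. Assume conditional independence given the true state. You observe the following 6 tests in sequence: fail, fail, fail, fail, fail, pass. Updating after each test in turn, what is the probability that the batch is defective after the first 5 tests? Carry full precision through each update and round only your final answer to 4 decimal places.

After 'fail': P(defective) = 0.75·0.6000 / (0.75·0.6000 + 0.45·0.4000) ≈ 0.7143
After 'fail': P(defective) = 0.75·0.7143 / (0.75·0.7143 + 0.45·0.2857) ≈ 0.8065
After 'fail': P(defective) = 0.75·0.8065 / (0.75·0.8065 + 0.45·0.1935) ≈ 0.8741
After 'fail': P(defective) = 0.75·0.8741 / (0.75·0.8741 + 0.45·0.1259) ≈ 0.9205
After 'fail': P(defective) = 0.75·0.9205 / (0.75·0.9205 + 0.45·0.0795) ≈ 0.9507

0.9507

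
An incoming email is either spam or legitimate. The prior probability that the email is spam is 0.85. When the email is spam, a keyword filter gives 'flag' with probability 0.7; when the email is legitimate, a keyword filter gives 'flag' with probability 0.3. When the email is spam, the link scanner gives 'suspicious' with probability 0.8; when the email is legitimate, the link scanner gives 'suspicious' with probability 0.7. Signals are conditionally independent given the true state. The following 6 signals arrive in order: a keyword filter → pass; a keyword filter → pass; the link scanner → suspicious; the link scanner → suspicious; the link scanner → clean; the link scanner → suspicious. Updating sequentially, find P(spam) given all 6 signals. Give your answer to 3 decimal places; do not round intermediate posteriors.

0.509

After a keyword filter='pass': P(spam) = 0.3·0.8500 / (0.3·0.8500 + 0.7·0.1500) ≈ 0.7083
After a keyword filter='pass': P(spam) = 0.3·0.7083 / (0.3·0.7083 + 0.7·0.2917) ≈ 0.5100
After the link scanner='suspicious': P(spam) = 0.8·0.5100 / (0.8·0.5100 + 0.7·0.4900) ≈ 0.5433
After the link scanner='suspicious': P(spam) = 0.8·0.5433 / (0.8·0.5433 + 0.7·0.4567) ≈ 0.5762
After the link scanner='clean': P(spam) = 0.2·0.5762 / (0.2·0.5762 + 0.3·0.4238) ≈ 0.4754
After the link scanner='suspicious': P(spam) = 0.8·0.4754 / (0.8·0.4754 + 0.7·0.5246) ≈ 0.5088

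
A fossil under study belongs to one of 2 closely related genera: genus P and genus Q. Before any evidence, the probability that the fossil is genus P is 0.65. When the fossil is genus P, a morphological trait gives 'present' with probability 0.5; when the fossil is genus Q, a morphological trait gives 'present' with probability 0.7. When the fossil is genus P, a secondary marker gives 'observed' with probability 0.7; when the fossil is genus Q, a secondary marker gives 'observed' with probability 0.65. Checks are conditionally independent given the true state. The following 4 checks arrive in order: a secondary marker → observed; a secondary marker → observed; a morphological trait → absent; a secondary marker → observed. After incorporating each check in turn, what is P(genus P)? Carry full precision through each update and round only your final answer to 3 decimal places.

0.794

After a secondary marker='observed': P(genus P) = 0.7·0.6500 / (0.7·0.6500 + 0.65·0.3500) ≈ 0.6667
After a secondary marker='observed': P(genus P) = 0.7·0.6667 / (0.7·0.6667 + 0.65·0.3333) ≈ 0.6829
After a morphological trait='absent': P(genus P) = 0.5·0.6829 / (0.5·0.6829 + 0.3·0.3171) ≈ 0.7821
After a secondary marker='observed': P(genus P) = 0.7·0.7821 / (0.7·0.7821 + 0.65·0.2179) ≈ 0.7945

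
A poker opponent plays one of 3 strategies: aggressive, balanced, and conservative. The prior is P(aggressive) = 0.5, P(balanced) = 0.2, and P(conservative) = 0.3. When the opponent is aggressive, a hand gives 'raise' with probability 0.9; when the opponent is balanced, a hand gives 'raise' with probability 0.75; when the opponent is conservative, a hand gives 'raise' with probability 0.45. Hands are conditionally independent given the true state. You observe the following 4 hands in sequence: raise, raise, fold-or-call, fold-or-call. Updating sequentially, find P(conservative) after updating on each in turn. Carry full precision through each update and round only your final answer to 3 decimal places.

0.624

After 'raise': normaliser = 0.9·0.5000 + 0.75·0.2000 + 0.45·0.3000; P(aggressive) ≈ 0.6122, P(balanced) ≈ 0.2041, P(conservative) ≈ 0.1837
After 'raise': normaliser = 0.9·0.6122 + 0.75·0.2041 + 0.45·0.1837; P(aggressive) ≈ 0.7004, P(balanced) ≈ 0.1946, P(conservative) ≈ 0.1051
After 'fold-or-call': normaliser = 0.1·0.7004 + 0.25·0.1946 + 0.55·0.1051; P(aggressive) ≈ 0.3969, P(balanced) ≈ 0.2756, P(conservative) ≈ 0.3275
After 'fold-or-call': normaliser = 0.1·0.3969 + 0.25·0.2756 + 0.55·0.3275; P(aggressive) ≈ 0.1375, P(balanced) ≈ 0.2387, P(conservative) ≈ 0.6238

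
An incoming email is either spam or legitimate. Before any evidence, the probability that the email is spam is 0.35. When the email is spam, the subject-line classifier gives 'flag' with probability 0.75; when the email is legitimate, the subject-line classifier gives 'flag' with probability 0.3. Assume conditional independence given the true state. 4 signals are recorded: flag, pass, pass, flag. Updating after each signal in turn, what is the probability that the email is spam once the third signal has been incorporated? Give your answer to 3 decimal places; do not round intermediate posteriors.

Each posterior becomes the prior for the next update.
After 'flag': P(spam) = 0.75·0.3500 / (0.75·0.3500 + 0.3·0.6500) ≈ 0.5738
After 'pass': P(spam) = 0.25·0.5738 / (0.25·0.5738 + 0.7·0.4262) ≈ 0.3247
After 'pass': P(spam) = 0.25·0.3247 / (0.25·0.3247 + 0.7·0.6753) ≈ 0.1465

0.147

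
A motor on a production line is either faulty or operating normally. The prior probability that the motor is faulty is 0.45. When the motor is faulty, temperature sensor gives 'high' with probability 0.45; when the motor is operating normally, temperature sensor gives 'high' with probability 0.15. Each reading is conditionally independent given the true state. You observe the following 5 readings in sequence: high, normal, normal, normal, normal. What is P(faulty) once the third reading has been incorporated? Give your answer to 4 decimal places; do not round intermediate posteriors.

After 'high': P(faulty) = 0.45·0.4500 / (0.45·0.4500 + 0.15·0.5500) ≈ 0.7105
After 'normal': P(faulty) = 0.55·0.7105 / (0.55·0.7105 + 0.85·0.2895) ≈ 0.6136
After 'normal': P(faulty) = 0.55·0.6136 / (0.55·0.6136 + 0.85·0.3864) ≈ 0.5068

0.5068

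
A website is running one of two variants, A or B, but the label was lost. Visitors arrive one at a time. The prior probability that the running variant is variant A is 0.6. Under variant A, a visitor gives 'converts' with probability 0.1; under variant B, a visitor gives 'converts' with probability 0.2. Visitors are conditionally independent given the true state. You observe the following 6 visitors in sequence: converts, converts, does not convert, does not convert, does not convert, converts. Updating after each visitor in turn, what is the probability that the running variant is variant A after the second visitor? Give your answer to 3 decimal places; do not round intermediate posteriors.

0.273

After 'converts': P(A) = 0.1·0.6000 / (0.1·0.6000 + 0.2·0.4000) ≈ 0.4286
After 'converts': P(A) = 0.1·0.4286 / (0.1·0.4286 + 0.2·0.5714) ≈ 0.2727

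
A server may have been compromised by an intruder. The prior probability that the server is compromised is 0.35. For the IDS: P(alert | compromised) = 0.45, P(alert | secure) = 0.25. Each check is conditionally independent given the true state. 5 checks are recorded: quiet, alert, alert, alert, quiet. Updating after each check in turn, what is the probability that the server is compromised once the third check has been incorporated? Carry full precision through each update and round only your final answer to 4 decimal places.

0.5613

After 'quiet': P(compromised) = 0.55·0.3500 / (0.55·0.3500 + 0.75·0.6500) ≈ 0.2831
After 'alert': P(compromised) = 0.45·0.2831 / (0.45·0.2831 + 0.25·0.7169) ≈ 0.4155
After 'alert': P(compromised) = 0.45·0.4155 / (0.45·0.4155 + 0.25·0.5845) ≈ 0.5613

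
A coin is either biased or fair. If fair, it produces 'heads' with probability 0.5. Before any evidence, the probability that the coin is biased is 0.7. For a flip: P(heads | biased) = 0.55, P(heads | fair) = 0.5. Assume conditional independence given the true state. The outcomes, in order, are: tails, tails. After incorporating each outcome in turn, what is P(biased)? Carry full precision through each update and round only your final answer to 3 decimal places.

0.654

After 'tails': P(biased) = 0.45·0.7000 / (0.45·0.7000 + 0.5·0.3000) ≈ 0.6774
After 'tails': P(biased) = 0.45·0.6774 / (0.45·0.6774 + 0.5·0.3226) ≈ 0.6540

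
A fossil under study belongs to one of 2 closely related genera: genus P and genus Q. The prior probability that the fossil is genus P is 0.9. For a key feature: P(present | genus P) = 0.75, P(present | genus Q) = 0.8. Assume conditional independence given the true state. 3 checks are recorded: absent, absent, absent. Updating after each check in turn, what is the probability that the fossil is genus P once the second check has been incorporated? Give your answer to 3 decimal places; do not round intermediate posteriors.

0.934

After 'absent': P(genus P) = 0.25·0.9000 / (0.25·0.9000 + 0.2·0.1000) ≈ 0.9184
After 'absent': P(genus P) = 0.25·0.9184 / (0.25·0.9184 + 0.2·0.0816) ≈ 0.9336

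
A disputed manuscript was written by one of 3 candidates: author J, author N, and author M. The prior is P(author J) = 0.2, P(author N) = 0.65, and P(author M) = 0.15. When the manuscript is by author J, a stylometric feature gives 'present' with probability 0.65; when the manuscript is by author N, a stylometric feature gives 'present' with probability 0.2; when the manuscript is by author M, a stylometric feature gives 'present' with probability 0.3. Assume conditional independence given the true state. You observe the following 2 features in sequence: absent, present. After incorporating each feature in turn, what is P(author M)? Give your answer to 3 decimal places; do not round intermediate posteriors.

0.174

Each posterior becomes the prior for the next update.
After 'absent': normaliser = 0.35·0.2000 + 0.8·0.6500 + 0.7·0.1500; P(author J) ≈ 0.1007, P(author N) ≈ 0.7482, P(author M) ≈ 0.1511
After 'present': normaliser = 0.65·0.1007 + 0.2·0.7482 + 0.3·0.1511; P(author J) ≈ 0.2514, P(author N) ≈ 0.5746, P(author M) ≈ 0.1740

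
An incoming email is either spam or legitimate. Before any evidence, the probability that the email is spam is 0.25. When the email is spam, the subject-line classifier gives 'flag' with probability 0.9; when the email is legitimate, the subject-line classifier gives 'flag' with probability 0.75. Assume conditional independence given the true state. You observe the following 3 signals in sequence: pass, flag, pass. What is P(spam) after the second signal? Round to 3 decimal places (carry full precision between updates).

0.138

After 'pass': P(spam) = 0.1·0.2500 / (0.1·0.2500 + 0.25·0.7500) ≈ 0.1176
After 'flag': P(spam) = 0.9·0.1176 / (0.9·0.1176 + 0.75·0.8824) ≈ 0.1379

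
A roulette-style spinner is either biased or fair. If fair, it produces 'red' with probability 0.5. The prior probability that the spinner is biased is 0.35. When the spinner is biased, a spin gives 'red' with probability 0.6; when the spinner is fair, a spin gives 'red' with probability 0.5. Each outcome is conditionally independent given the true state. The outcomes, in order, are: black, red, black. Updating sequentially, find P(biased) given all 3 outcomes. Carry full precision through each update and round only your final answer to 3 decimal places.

0.293

After 'black': P(biased) = 0.4·0.3500 / (0.4·0.3500 + 0.5·0.6500) ≈ 0.3011
After 'red': P(biased) = 0.6·0.3011 / (0.6·0.3011 + 0.5·0.6989) ≈ 0.3408
After 'black': P(biased) = 0.4·0.3408 / (0.4·0.3408 + 0.5·0.6592) ≈ 0.2926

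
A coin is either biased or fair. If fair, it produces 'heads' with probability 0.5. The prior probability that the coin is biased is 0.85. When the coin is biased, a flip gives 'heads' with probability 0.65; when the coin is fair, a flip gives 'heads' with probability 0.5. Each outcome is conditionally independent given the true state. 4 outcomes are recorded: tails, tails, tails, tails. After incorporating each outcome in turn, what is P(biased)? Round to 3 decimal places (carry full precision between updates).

After 'tails': P(biased) = 0.35·0.8500 / (0.35·0.8500 + 0.5·0.1500) ≈ 0.7987
After 'tails': P(biased) = 0.35·0.7987 / (0.35·0.7987 + 0.5·0.2013) ≈ 0.7352
After 'tails': P(biased) = 0.35·0.7352 / (0.35·0.7352 + 0.5·0.2648) ≈ 0.6603
After 'tails': P(biased) = 0.35·0.6603 / (0.35·0.6603 + 0.5·0.3397) ≈ 0.5764

0.576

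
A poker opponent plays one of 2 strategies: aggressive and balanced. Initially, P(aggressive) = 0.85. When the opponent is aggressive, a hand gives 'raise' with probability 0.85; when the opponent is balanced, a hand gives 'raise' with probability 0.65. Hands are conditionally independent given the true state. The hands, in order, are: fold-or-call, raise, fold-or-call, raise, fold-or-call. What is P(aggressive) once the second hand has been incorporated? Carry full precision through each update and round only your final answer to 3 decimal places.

Apply Bayes' rule sequentially, carrying P(aggressive) forward.
After 'fold-or-call': P(aggressive) = 0.15·0.8500 / (0.15·0.8500 + 0.35·0.1500) ≈ 0.7083
After 'raise': P(aggressive) = 0.85·0.7083 / (0.85·0.7083 + 0.65·0.2917) ≈ 0.7605

0.761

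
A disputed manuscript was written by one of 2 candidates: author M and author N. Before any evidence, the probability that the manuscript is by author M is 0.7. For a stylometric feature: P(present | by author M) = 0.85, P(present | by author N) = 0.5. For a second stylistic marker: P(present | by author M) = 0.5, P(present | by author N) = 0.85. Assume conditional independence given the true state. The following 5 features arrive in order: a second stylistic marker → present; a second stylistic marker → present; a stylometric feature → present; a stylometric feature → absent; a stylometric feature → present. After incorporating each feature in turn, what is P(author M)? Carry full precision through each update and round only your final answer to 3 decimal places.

0.412

Apply Bayes' rule sequentially, carrying P(author M) forward.
After a second stylistic marker='present': P(author M) = 0.5·0.7000 / (0.5·0.7000 + 0.85·0.3000) ≈ 0.5785
After a second stylistic marker='present': P(author M) = 0.5·0.5785 / (0.5·0.5785 + 0.85·0.4215) ≈ 0.4467
After a stylometric feature='present': P(author M) = 0.85·0.4467 / (0.85·0.4467 + 0.5·0.5533) ≈ 0.5785
After a stylometric feature='absent': P(author M) = 0.15·0.5785 / (0.15·0.5785 + 0.5·0.4215) ≈ 0.2917
After a stylometric feature='present': P(author M) = 0.85·0.2917 / (0.85·0.2917 + 0.5·0.7083) ≈ 0.4118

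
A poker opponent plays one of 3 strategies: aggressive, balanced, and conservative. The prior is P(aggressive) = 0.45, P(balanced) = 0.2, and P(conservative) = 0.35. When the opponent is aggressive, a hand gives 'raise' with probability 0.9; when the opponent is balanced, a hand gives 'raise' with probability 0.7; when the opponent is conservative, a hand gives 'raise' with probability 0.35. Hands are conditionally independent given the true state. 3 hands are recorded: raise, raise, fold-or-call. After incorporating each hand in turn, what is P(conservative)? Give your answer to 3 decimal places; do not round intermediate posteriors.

0.297

After 'raise': normaliser = 0.9·0.4500 + 0.7·0.2000 + 0.35·0.3500; P(aggressive) ≈ 0.6067, P(balanced) ≈ 0.2097, P(conservative) ≈ 0.1835
After 'raise': normaliser = 0.9·0.6067 + 0.7·0.2097 + 0.35·0.1835; P(aggressive) ≈ 0.7212, P(balanced) ≈ 0.1939, P(conservative) ≈ 0.0848
After 'fold-or-call': normaliser = 0.1·0.7212 + 0.3·0.1939 + 0.65·0.0848; P(aggressive) ≈ 0.3889, P(balanced) ≈ 0.3137, P(conservative) ≈ 0.2974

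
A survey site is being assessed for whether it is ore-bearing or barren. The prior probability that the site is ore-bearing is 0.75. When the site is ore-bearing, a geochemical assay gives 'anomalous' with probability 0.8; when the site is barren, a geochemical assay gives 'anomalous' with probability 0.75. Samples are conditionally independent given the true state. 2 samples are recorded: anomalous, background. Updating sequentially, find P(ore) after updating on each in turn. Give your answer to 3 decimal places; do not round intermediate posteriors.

After 'anomalous': P(ore) = 0.8·0.7500 / (0.8·0.7500 + 0.75·0.2500) ≈ 0.7619
After 'background': P(ore) = 0.2·0.7619 / (0.2·0.7619 + 0.25·0.2381) ≈ 0.7191

0.719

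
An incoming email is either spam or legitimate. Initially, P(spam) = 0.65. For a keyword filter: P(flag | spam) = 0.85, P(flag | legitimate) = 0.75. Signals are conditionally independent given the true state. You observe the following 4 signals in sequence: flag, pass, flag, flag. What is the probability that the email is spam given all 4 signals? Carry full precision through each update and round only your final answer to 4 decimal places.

After 'flag': P(spam) = 0.85·0.6500 / (0.85·0.6500 + 0.75·0.3500) ≈ 0.6779
After 'pass': P(spam) = 0.15·0.6779 / (0.15·0.6779 + 0.25·0.3221) ≈ 0.5581
After 'flag': P(spam) = 0.85·0.5581 / (0.85·0.5581 + 0.75·0.4419) ≈ 0.5887
After 'flag': P(spam) = 0.85·0.5887 / (0.85·0.5887 + 0.75·0.4113) ≈ 0.6186

0.6186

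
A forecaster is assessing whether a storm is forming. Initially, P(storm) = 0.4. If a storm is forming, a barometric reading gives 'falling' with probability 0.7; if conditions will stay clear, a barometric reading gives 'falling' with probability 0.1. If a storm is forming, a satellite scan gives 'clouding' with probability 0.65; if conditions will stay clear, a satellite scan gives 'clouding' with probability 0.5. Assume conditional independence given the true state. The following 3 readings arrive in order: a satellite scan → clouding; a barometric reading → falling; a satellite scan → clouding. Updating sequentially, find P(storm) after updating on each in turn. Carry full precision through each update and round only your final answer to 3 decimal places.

Apply Bayes' rule sequentially, carrying P(storm) forward.
After a satellite scan='clouding': P(storm) = 0.65·0.4000 / (0.65·0.4000 + 0.5·0.6000) ≈ 0.4643
After a barometric reading='falling': P(storm) = 0.7·0.4643 / (0.7·0.4643 + 0.1·0.5357) ≈ 0.8585
After a satellite scan='clouding': P(storm) = 0.65·0.8585 / (0.65·0.8585 + 0.5·0.1415) ≈ 0.8875

0.887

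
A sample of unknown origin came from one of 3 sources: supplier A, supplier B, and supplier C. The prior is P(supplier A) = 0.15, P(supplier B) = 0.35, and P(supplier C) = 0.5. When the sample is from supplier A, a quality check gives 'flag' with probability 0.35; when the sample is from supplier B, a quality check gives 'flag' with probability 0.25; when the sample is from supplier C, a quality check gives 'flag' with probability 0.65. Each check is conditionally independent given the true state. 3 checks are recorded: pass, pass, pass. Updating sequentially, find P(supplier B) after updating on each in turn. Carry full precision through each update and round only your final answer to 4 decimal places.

After 'pass': normaliser = 0.65·0.1500 + 0.75·0.3500 + 0.35·0.5000; P(supplier A) ≈ 0.1822, P(supplier B) ≈ 0.4907, P(supplier C) ≈ 0.3271
After 'pass': normaliser = 0.65·0.1822 + 0.75·0.4907 + 0.35·0.3271; P(supplier A) ≈ 0.1971, P(supplier B) ≈ 0.6124, P(supplier C) ≈ 0.1905
After 'pass': normaliser = 0.65·0.1971 + 0.75·0.6124 + 0.35·0.1905; P(supplier A) ≈ 0.1959, P(supplier B) ≈ 0.7022, P(supplier C) ≈ 0.1019

0.7022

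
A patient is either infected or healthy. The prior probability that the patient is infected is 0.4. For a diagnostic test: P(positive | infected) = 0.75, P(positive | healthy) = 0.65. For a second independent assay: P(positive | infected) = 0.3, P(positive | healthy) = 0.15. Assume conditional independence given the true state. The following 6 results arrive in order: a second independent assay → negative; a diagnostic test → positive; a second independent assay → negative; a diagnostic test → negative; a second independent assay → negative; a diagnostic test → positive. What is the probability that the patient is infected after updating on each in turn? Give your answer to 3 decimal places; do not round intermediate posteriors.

0.261

Apply Bayes' rule sequentially, carrying P(infected) forward.
After a second independent assay='negative': P(infected) = 0.7·0.4000 / (0.7·0.4000 + 0.85·0.6000) ≈ 0.3544
After a diagnostic test='positive': P(infected) = 0.75·0.3544 / (0.75·0.3544 + 0.65·0.6456) ≈ 0.3878
After a second independent assay='negative': P(infected) = 0.7·0.3878 / (0.7·0.3878 + 0.85·0.6122) ≈ 0.3428
After a diagnostic test='negative': P(infected) = 0.25·0.3428 / (0.25·0.3428 + 0.35·0.6572) ≈ 0.2715
After a second independent assay='negative': P(infected) = 0.7·0.2715 / (0.7·0.2715 + 0.85·0.7285) ≈ 0.2348
After a diagnostic test='positive': P(infected) = 0.75·0.2348 / (0.75·0.2348 + 0.65·0.7652) ≈ 0.2615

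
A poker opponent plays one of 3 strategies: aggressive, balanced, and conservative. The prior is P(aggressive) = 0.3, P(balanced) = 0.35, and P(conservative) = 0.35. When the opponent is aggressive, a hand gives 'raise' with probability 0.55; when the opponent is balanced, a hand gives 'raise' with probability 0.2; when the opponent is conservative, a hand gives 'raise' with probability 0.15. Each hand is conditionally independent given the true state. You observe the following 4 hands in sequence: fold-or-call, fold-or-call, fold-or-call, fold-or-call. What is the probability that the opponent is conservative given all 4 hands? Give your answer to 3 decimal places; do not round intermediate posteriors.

After 'fold-or-call': normaliser = 0.45·0.3000 + 0.8·0.3500 + 0.85·0.3500; P(aggressive) ≈ 0.1895, P(balanced) ≈ 0.3930, P(conservative) ≈ 0.4175
After 'fold-or-call': normaliser = 0.45·0.1895 + 0.8·0.3930 + 0.85·0.4175; P(aggressive) ≈ 0.1130, P(balanced) ≈ 0.4166, P(conservative) ≈ 0.4704
After 'fold-or-call': normaliser = 0.45·0.1130 + 0.8·0.4166 + 0.85·0.4704; P(aggressive) ≈ 0.0649, P(balanced) ≈ 0.4252, P(conservative) ≈ 0.5100
After 'fold-or-call': normaliser = 0.45·0.0649 + 0.8·0.4252 + 0.85·0.5100; P(aggressive) ≈ 0.0364, P(balanced) ≈ 0.4237, P(conservative) ≈ 0.5400

0.540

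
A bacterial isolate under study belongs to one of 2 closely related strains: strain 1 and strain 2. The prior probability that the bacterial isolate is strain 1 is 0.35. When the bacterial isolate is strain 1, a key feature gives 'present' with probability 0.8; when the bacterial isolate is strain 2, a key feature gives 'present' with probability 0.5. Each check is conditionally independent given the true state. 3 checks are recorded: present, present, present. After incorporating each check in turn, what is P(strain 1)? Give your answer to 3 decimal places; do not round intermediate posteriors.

0.688

Apply Bayes' rule sequentially, carrying P(strain 1) forward.
After 'present': P(strain 1) = 0.8·0.3500 / (0.8·0.3500 + 0.5·0.6500) ≈ 0.4628
After 'present': P(strain 1) = 0.8·0.4628 / (0.8·0.4628 + 0.5·0.5372) ≈ 0.5796
After 'present': P(strain 1) = 0.8·0.5796 / (0.8·0.5796 + 0.5·0.4204) ≈ 0.6880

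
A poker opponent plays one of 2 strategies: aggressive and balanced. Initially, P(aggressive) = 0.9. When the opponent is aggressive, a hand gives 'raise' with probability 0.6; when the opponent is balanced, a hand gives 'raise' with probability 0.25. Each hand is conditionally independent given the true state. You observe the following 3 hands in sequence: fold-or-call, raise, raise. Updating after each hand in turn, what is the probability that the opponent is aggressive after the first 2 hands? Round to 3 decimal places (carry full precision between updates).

0.920

After 'fold-or-call': P(aggressive) = 0.4·0.9000 / (0.4·0.9000 + 0.75·0.1000) ≈ 0.8276
After 'raise': P(aggressive) = 0.6·0.8276 / (0.6·0.8276 + 0.25·0.1724) ≈ 0.9201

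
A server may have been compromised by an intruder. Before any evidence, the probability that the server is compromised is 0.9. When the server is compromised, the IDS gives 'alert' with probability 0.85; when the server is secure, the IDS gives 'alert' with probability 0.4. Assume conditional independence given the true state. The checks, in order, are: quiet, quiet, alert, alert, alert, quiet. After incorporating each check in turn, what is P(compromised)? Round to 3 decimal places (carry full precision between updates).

Apply Bayes' rule sequentially, carrying P(compromised) forward.
After 'quiet': P(compromised) = 0.15·0.9000 / (0.15·0.9000 + 0.6·0.1000) ≈ 0.6923
After 'quiet': P(compromised) = 0.15·0.6923 / (0.15·0.6923 + 0.6·0.3077) ≈ 0.3600
After 'alert': P(compromised) = 0.85·0.3600 / (0.85·0.3600 + 0.4·0.6400) ≈ 0.5445
After 'alert': P(compromised) = 0.85·0.5445 / (0.85·0.5445 + 0.4·0.4555) ≈ 0.7175
After 'alert': P(compromised) = 0.85·0.7175 / (0.85·0.7175 + 0.4·0.2825) ≈ 0.8437
After 'quiet': P(compromised) = 0.15·0.8437 / (0.15·0.8437 + 0.6·0.1563) ≈ 0.5744

0.574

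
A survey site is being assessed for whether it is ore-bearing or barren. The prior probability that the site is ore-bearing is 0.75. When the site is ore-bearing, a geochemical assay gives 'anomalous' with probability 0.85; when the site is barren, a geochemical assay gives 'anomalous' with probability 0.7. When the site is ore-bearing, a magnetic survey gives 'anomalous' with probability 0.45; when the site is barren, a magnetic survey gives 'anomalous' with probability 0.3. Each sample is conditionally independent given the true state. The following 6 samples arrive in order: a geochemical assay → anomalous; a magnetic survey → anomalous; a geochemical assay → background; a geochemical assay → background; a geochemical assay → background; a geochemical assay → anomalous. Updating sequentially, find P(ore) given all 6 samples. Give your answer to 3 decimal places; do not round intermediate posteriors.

After a geochemical assay='anomalous': P(ore) = 0.85·0.7500 / (0.85·0.7500 + 0.7·0.2500) ≈ 0.7846
After a magnetic survey='anomalous': P(ore) = 0.45·0.7846 / (0.45·0.7846 + 0.3·0.2154) ≈ 0.8453
After a geochemical assay='background': P(ore) = 0.15·0.8453 / (0.15·0.8453 + 0.3·0.1547) ≈ 0.7321
After a geochemical assay='background': P(ore) = 0.15·0.7321 / (0.15·0.7321 + 0.3·0.2679) ≈ 0.5774
After a geochemical assay='background': P(ore) = 0.15·0.5774 / (0.15·0.5774 + 0.3·0.4226) ≈ 0.4058
After a geochemical assay='anomalous': P(ore) = 0.85·0.4058 / (0.85·0.4058 + 0.7·0.5942) ≈ 0.4534

0.453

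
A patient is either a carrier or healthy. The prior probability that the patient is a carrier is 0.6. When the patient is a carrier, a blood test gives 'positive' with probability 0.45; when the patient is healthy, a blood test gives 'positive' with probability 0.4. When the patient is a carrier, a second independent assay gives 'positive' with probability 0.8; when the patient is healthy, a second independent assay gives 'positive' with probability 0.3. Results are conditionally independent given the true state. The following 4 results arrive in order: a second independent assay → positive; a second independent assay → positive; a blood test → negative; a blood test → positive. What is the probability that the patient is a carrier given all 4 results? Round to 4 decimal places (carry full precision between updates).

Apply Bayes' rule sequentially, carrying P(carrier) forward.
After a second independent assay='positive': P(carrier) = 0.8·0.6000 / (0.8·0.6000 + 0.3·0.4000) ≈ 0.8000
After a second independent assay='positive': P(carrier) = 0.8·0.8000 / (0.8·0.8000 + 0.3·0.2000) ≈ 0.9143
After a blood test='negative': P(carrier) = 0.55·0.9143 / (0.55·0.9143 + 0.6·0.0857) ≈ 0.9072
After a blood test='positive': P(carrier) = 0.45·0.9072 / (0.45·0.9072 + 0.4·0.0928) ≈ 0.9167

0.9167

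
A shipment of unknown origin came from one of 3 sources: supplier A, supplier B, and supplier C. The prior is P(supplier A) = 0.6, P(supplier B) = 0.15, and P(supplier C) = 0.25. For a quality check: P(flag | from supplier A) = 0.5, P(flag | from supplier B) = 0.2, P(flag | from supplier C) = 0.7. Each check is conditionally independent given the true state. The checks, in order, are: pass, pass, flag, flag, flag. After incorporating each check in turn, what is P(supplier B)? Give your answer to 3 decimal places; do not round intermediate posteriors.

0.028

After 'pass': normaliser = 0.5·0.6000 + 0.8·0.1500 + 0.3·0.2500; P(supplier A) ≈ 0.6061, P(supplier B) ≈ 0.2424, P(supplier C) ≈ 0.1515
After 'pass': normaliser = 0.5·0.6061 + 0.8·0.2424 + 0.3·0.1515; P(supplier A) ≈ 0.5587, P(supplier B) ≈ 0.3575, P(supplier C) ≈ 0.0838
After 'flag': normaliser = 0.5·0.5587 + 0.2·0.3575 + 0.7·0.0838; P(supplier A) ≈ 0.6821, P(supplier B) ≈ 0.1746, P(supplier C) ≈ 0.1432
After 'flag': normaliser = 0.5·0.6821 + 0.2·0.1746 + 0.7·0.1432; P(supplier A) ≈ 0.7161, P(supplier B) ≈ 0.0733, P(supplier C) ≈ 0.2105
After 'flag': normaliser = 0.5·0.7161 + 0.2·0.0733 + 0.7·0.2105; P(supplier A) ≈ 0.6884, P(supplier B) ≈ 0.0282, P(supplier C) ≈ 0.2834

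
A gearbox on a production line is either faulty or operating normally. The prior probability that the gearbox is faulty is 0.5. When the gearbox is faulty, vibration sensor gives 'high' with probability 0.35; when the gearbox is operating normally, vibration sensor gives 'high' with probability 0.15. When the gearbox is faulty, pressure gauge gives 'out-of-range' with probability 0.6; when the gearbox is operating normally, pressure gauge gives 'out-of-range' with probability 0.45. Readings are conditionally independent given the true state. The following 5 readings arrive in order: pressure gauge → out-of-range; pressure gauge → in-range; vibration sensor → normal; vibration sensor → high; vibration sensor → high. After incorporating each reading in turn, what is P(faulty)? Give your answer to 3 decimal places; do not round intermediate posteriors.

After pressure gauge='out-of-range': P(faulty) = 0.6·0.5000 / (0.6·0.5000 + 0.45·0.5000) ≈ 0.5714
After pressure gauge='in-range': P(faulty) = 0.4·0.5714 / (0.4·0.5714 + 0.55·0.4286) ≈ 0.4923
After vibration sensor='normal': P(faulty) = 0.65·0.4923 / (0.65·0.4923 + 0.85·0.5077) ≈ 0.4258
After vibration sensor='high': P(faulty) = 0.35·0.4258 / (0.35·0.4258 + 0.15·0.5742) ≈ 0.6337
After vibration sensor='high': P(faulty) = 0.35·0.6337 / (0.35·0.6337 + 0.15·0.3663) ≈ 0.8015

0.801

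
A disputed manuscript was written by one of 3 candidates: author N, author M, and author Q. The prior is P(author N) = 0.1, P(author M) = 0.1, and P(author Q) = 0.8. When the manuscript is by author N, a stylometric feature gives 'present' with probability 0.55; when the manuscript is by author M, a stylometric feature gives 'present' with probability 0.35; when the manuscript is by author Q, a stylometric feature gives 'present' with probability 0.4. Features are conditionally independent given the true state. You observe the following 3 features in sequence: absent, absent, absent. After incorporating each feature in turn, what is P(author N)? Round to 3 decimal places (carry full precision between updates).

0.044

After 'absent': normaliser = 0.45·0.1000 + 0.65·0.1000 + 0.6·0.8000; P(author N) ≈ 0.0763, P(author M) ≈ 0.1102, P(author Q) ≈ 0.8136
After 'absent': normaliser = 0.45·0.0763 + 0.65·0.1102 + 0.6·0.8136; P(author N) ≈ 0.0578, P(author M) ≈ 0.1205, P(author Q) ≈ 0.8217
After 'absent': normaliser = 0.45·0.0578 + 0.65·0.1205 + 0.6·0.8217; P(author N) ≈ 0.0435, P(author M) ≈ 0.1312, P(author Q) ≈ 0.8253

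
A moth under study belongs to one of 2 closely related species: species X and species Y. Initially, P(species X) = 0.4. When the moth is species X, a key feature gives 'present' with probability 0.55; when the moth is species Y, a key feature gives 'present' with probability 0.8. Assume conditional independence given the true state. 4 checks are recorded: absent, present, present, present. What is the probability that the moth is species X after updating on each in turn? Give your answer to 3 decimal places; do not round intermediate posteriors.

Apply Bayes' rule sequentially, carrying P(species X) forward.
After 'absent': P(species X) = 0.45·0.4000 / (0.45·0.4000 + 0.2·0.6000) ≈ 0.6000
After 'present': P(species X) = 0.55·0.6000 / (0.55·0.6000 + 0.8·0.4000) ≈ 0.5077
After 'present': P(species X) = 0.55·0.5077 / (0.55·0.5077 + 0.8·0.4923) ≈ 0.4149
After 'present': P(species X) = 0.55·0.4149 / (0.55·0.4149 + 0.8·0.5851) ≈ 0.3277

0.328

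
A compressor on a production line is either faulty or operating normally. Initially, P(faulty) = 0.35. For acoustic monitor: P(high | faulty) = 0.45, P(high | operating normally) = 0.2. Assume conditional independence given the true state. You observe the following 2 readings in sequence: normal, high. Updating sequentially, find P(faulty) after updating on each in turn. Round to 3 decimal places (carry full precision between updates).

0.454

After 'normal': P(faulty) = 0.55·0.3500 / (0.55·0.3500 + 0.8·0.6500) ≈ 0.2702
After 'high': P(faulty) = 0.45·0.2702 / (0.45·0.2702 + 0.2·0.7298) ≈ 0.4544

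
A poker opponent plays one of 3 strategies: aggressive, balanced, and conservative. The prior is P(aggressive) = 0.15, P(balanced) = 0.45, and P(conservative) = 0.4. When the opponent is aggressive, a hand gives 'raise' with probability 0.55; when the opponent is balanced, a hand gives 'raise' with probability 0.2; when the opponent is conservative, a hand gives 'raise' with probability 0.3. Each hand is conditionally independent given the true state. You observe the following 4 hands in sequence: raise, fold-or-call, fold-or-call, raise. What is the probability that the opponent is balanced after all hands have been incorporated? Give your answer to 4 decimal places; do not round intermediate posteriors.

0.3004

Each posterior becomes the prior for the next update.
After 'raise': normaliser = 0.55·0.1500 + 0.2·0.4500 + 0.3·0.4000; P(aggressive) ≈ 0.2821, P(balanced) ≈ 0.3077, P(conservative) ≈ 0.4103
After 'fold-or-call': normaliser = 0.45·0.2821 + 0.8·0.3077 + 0.7·0.4103; P(aggressive) ≈ 0.1922, P(balanced) ≈ 0.3728, P(conservative) ≈ 0.4350
After 'fold-or-call': normaliser = 0.45·0.1922 + 0.8·0.3728 + 0.7·0.4350; P(aggressive) ≈ 0.1255, P(balanced) ≈ 0.4327, P(conservative) ≈ 0.4418
After 'raise': normaliser = 0.55·0.1255 + 0.2·0.4327 + 0.3·0.4418; P(aggressive) ≈ 0.2396, P(balanced) ≈ 0.3004, P(conservative) ≈ 0.4600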